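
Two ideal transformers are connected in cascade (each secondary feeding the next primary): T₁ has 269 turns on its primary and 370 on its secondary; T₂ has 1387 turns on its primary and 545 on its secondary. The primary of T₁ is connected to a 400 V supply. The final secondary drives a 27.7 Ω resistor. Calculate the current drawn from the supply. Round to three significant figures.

I_supply ≈ 4.22 A

Secondary of T₁: V = 400.00 × 370/269 = 550.19 V.
Secondary of T₂: V = 550.19 × 545/1387 = 216.19 V.
I_load = 216.19/27.7 = 7.8046 A, so P_out = 216.19 × 7.8046 = 1687.2 W.
All ideal ⇒ P_in = P_out, so I_supply = 1687.2/400 = 4.22 A.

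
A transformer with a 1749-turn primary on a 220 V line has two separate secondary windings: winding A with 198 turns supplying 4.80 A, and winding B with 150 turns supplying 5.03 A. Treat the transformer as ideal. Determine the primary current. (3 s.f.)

I_p ≈ 0.975 A

V_A = 220 × 198/1749 = 24.906 V; V_B = 220 × 150/1749 = 18.868 V.
P_out = V_A I_A + V_B I_B = 24.906×4.80 + 18.868×5.03 = 119.55 + 94.906 = 214.45 W.
Ideal ⇒ P_in = P_out, so I_p = P_out/V_p = 214.45/220 = 0.975 A.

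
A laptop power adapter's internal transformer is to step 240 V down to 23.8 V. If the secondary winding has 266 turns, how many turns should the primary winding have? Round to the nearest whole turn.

N_p = 2682 turns

N_p/N_s = V_p/V_s, so N_p = 266 × 240/23.8 = 2682.4 ≈ 2682 turns.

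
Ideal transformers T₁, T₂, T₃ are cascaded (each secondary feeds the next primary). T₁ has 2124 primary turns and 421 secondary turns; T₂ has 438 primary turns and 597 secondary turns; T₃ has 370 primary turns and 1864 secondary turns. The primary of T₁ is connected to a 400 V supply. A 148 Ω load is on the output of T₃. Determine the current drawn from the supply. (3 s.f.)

I_supply ≈ 5.01 A

After T₁: V = 400.00 × 421/2124 = 79.284 V.
After T₂: V = 79.284 × 597/438 = 108.07 V.
After T₃: V = 108.07 × 1864/370 = 544.42 V.
I_load = 544.42/148 = 3.6785 A, so P_out = 544.42 × 3.6785 = 2002.6 W.
All ideal ⇒ P_in = P_out, so I_supply = 2002.6/400 = 5.01 A.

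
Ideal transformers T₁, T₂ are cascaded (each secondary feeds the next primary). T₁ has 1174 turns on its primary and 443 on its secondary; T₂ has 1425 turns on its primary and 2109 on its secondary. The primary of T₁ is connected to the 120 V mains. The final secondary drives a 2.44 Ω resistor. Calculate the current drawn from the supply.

After T₁: V = 120.00 × 443/1174 = 45.281 V.
After T₂: V = 45.281 × 2109/1425 = 67.016 V.
I_load = 67.016/2.44 = 27.466 A, so P_out = 67.016 × 27.466 = 1840.6 W.
All ideal ⇒ P_in = P_out, so I_supply = 1840.6/120 = 15.3 A.

I_supply ≈ 15.3 A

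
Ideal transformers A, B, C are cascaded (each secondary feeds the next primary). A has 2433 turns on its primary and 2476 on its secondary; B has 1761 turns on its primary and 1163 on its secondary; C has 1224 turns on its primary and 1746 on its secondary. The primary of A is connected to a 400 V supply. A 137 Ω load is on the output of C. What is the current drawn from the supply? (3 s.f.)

After A: V = 400.00 × 2476/2433 = 407.07 V.
After B: V = 407.07 × 1163/1761 = 268.84 V.
After C: V = 268.84 × 1746/1224 = 383.49 V.
I_load = 383.49/137 = 2.7992 A, so P_out = 383.49 × 2.7992 = 1073.5 W.
All ideal ⇒ P_in = P_out, so I_supply = 1073.5/400 = 2.68 A.

I_supply ≈ 2.68 A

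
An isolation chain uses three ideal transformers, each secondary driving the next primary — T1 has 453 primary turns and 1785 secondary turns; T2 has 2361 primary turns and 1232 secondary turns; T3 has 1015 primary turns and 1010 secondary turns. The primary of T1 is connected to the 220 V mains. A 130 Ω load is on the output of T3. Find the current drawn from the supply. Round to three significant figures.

Secondary of T1: V = 220.00 × 1785/453 = 866.89 V.
Secondary of T2: V = 866.89 × 1232/2361 = 452.35 V.
Secondary of T3: V = 452.35 × 1010/1015 = 450.12 V.
I_load = 450.12/130 = 3.4625 A, so P_out = 450.12 × 3.4625 = 1558.6 W.
All ideal ⇒ P_in = P_out, so I_supply = 1558.6/220 = 7.08 A.

I_supply ≈ 7.08 A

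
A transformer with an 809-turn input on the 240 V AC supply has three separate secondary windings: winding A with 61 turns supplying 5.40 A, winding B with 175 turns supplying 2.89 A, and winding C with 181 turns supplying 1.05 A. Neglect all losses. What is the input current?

V_A = 240 × 61/809 = 18.096 V; V_B = 240 × 175/809 = 51.916 V; V_C = 240 × 181/809 = 53.696 V.
P_out = V_A I_A + V_B I_B + V_C I_C = 18.096×5.40 + 51.916×2.89 + 53.696×1.05 = 97.721 + 150.04 + 56.381 = 304.14 W.
Ideal ⇒ P_in = P_out, so I_in = P_out/V_in = 304.14/240 = 1.27 A.

I_in ≈ 1.27 A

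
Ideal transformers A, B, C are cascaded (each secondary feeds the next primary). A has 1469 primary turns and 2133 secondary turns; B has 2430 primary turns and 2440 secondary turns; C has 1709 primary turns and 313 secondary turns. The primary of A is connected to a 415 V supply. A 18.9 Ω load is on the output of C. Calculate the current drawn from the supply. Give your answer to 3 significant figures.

I_supply ≈ 1.57 A

After A: V = 415.00 × 2133/1469 = 602.58 V.
After B: V = 602.58 × 2440/2430 = 605.06 V.
After C: V = 605.06 × 313/1709 = 110.82 V.
I_load = 110.82/18.9 = 5.8633 A, so P_out = 110.82 × 5.8633 = 649.75 W.
All ideal ⇒ P_in = P_out, so I_supply = 649.75/415 = 1.57 A.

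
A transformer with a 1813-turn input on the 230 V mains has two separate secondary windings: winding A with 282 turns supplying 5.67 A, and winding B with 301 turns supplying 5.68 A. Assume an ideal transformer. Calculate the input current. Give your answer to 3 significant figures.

V_A = 230 × 282/1813 = 35.775 V; V_B = 230 × 301/1813 = 38.185 V.
P_out = V_A I_A + V_B I_B = 35.775×5.67 + 38.185×5.68 = 202.84 + 216.89 = 419.74 W.
Ideal ⇒ P_in = P_out, so I_in = P_out/V_in = 419.74/230 = 1.82 A.

I_in ≈ 1.82 A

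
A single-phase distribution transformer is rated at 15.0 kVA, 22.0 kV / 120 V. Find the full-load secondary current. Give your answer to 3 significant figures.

I_s = S/V_s = 15000/120 = 125 A.

I_s ≈ 125 A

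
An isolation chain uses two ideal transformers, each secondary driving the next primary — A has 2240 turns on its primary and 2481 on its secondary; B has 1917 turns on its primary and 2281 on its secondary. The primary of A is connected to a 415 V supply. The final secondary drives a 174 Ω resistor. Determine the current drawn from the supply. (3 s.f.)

After A: V = 415.00 × 2481/2240 = 459.65 V.
After B: V = 459.65 × 2281/1917 = 546.93 V.
I_load = 546.93/174 = 3.1433 A, so P_out = 546.93 × 3.1433 = 1719.1 W.
All ideal ⇒ P_in = P_out, so I_supply = 1719.1/415 = 4.14 A.

I_supply ≈ 4.14 A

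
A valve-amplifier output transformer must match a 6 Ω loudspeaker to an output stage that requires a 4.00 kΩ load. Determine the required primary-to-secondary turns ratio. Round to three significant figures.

N_p/N_s ≈ 25.8

Z_p/Z_s = (N_p/N_s)², so N_p/N_s = √(4000/6) = √667 = 25.8.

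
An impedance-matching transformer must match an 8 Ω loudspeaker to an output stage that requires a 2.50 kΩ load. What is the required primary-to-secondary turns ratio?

N_p/N_s ≈ 17.7

Z_p/Z_s = (N_p/N_s)², so N_p/N_s = √(2500/8) = √312 = 17.7.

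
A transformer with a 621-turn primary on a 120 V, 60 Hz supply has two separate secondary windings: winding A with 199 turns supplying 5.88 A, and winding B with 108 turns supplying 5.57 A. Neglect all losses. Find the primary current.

I_p ≈ 2.85 A

V_A = 120 × 199/621 = 38.454 V; V_B = 120 × 108/621 = 20.870 V.
P_out = V_A I_A + V_B I_B = 38.454×5.88 + 20.870×5.57 = 226.11 + 116.24 = 342.35 W.
Ideal ⇒ P_in = P_out, so I_p = P_out/V_p = 342.35/120 = 2.85 A.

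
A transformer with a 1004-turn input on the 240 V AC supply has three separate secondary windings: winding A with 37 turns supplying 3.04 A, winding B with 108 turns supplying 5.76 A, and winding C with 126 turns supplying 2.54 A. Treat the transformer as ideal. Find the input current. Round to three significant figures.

I_in ≈ 1.05 A

V_A = 240 × 37/1004 = 8.8446 V; V_B = 240 × 108/1004 = 25.817 V; V_C = 240 × 126/1004 = 30.120 V.
P_out = V_A I_A + V_B I_B + V_C I_C = 8.8446×3.04 + 25.817×5.76 + 30.120×2.54 = 26.888 + 148.70 + 76.504 = 252.10 W.
Ideal ⇒ P_in = P_out, so I_in = P_out/V_in = 252.10/240 = 1.05 A.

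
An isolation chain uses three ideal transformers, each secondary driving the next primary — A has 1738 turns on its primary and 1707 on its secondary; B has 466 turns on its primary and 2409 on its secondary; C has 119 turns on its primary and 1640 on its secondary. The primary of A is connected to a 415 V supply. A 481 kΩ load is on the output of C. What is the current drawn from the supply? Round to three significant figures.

After A: V = 415.00 × 1707/1738 = 407.60 V.
After B: V = 407.60 × 2409/466 = 2107.1 V.
After C: V = 2107.1 × 1640/119 = 29039 V.
I_load = 29039/481000 = 0.060372 A, so P_out = 29039 × 0.060372 = 1753.1 W.
All ideal ⇒ P_in = P_out, so I_supply = 1753.1/415 = 4.22 A.

I_supply ≈ 4.22 A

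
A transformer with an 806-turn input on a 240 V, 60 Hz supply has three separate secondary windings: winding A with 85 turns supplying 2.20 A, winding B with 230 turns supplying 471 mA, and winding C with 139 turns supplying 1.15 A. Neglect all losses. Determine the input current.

V_A = 240 × 85/806 = 25.310 V; V_B = 240 × 230/806 = 68.486 V; V_C = 240 × 139/806 = 41.390 V.
P_out = V_A I_A + V_B I_B + V_C I_C = 25.310×2.20 + 68.486×0.471 + 41.390×1.15 = 55.682 + 32.257 + 47.598 = 135.54 W.
Ideal ⇒ P_in = P_out, so I_in = P_out/V_in = 135.54/240 = 0.565 A.

I_in ≈ 0.565 A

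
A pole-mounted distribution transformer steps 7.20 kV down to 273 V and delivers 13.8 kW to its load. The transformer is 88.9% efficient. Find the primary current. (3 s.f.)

I_p ≈ 2.16 A

P_in = P_out/η = 13800/0.889 = 15523 W.
I_p = P_in/V_p = 15523/7200 = 2.16 A.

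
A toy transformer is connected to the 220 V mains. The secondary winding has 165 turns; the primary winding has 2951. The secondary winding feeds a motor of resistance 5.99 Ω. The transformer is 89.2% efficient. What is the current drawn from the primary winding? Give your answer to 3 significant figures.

V_s = 220 × 165/2951 = 12.301 V.
I_s = V_s/R = 12.301/5.99 = 2.0536 A.
P_out = V_s I_s = 12.301 × 2.0536 = 25.261 W.
P_in = P_out/η = 25.261/0.892 = 28.319 W.
I_p = P_in/V_p = 28.319/220 = 0.129 A.

I_p ≈ 0.129 A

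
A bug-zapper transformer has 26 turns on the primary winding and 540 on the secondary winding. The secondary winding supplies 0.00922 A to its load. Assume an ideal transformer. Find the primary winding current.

For an ideal transformer I_p/I_s = N_s/N_p, so I_p = 0.00922 × 540/26 = 0.191 A.

I_p ≈ 0.191 A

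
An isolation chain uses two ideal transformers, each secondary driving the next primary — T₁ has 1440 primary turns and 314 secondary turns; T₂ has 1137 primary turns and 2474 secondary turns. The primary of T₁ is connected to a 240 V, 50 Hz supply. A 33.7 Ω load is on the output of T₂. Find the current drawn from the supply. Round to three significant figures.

Secondary of T₁: V = 240.00 × 314/1440 = 52.333 V.
Secondary of T₂: V = 52.333 × 2474/1137 = 113.87 V.
I_load = 113.87/33.7 = 3.3790 A, so P_out = 113.87 × 3.3790 = 384.77 W.
All ideal ⇒ P_in = P_out, so I_supply = 384.77/240 = 1.60 A.

I_supply ≈ 1.60 A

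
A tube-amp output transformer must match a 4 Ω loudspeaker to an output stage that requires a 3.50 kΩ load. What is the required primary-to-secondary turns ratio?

Z_p/Z_s = (N_p/N_s)², so N_p/N_s = √(3500/4) = √875 = 29.6.

N_p/N_s ≈ 29.6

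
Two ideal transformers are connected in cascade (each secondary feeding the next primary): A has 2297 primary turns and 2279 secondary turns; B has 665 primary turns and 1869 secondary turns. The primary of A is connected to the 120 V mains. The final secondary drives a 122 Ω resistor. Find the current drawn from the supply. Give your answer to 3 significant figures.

Secondary of A: V = 120.00 × 2279/2297 = 119.06 V.
Secondary of B: V = 119.06 × 1869/665 = 334.62 V.
I_load = 334.62/122 = 2.7428 A, so P_out = 334.62 × 2.7428 = 917.79 W.
All ideal ⇒ P_in = P_out, so I_supply = 917.79/120 = 7.65 A.

I_supply ≈ 7.65 A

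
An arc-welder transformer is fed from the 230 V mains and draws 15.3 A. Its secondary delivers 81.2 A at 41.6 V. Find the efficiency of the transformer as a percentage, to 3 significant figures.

P_in = 230 × 15.3 = 3519.00 W.
P_out = 41.6 × 81.2 = 3377.92 W.
η = P_out/P_in = 3377.92/3519.00 = 0.960.

η ≈ 96.0%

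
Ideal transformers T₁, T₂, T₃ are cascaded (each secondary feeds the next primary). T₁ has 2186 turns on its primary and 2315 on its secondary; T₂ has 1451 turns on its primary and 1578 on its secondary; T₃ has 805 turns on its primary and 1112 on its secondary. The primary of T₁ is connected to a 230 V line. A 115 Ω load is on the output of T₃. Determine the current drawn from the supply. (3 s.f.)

Secondary of T₁: V = 230.00 × 2315/2186 = 243.57 V.
Secondary of T₂: V = 243.57 × 1578/1451 = 264.89 V.
Secondary of T₃: V = 264.89 × 1112/805 = 365.91 V.
I_load = 365.91/115 = 3.1818 A, so P_out = 365.91 × 3.1818 = 1164.3 W.
All ideal ⇒ P_in = P_out, so I_supply = 1164.3/230 = 5.06 A.

I_supply ≈ 5.06 A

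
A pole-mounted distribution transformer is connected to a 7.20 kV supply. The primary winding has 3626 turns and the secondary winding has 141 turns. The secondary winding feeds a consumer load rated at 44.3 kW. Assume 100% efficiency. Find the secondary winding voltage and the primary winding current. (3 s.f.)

V_s ≈ 280 V, I_p ≈ 6.15 A

V_s = V_p × N_s/N_p = 7200 × 141/3626 = 279.98 V.
I_s = P/V_s = 44300/279.98 = 158.23 A.
I_p = I_s × N_s/N_p = 158.23 × 141/3626 = 6.15 A.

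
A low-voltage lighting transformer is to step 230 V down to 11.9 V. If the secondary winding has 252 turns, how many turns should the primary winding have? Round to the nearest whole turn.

N_p = 4871 turns

N_p/N_s = V_p/V_s, so N_p = 252 × 230/11.9 = 4870.6 ≈ 4871 turns.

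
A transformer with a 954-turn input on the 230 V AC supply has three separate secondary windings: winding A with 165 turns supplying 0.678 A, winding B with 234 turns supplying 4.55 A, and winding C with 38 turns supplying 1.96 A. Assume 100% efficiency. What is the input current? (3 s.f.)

V_A = 230 × 165/954 = 39.780 V; V_B = 230 × 234/954 = 56.415 V; V_C = 230 × 38/954 = 9.1614 V.
P_out = V_A I_A + V_B I_B + V_C I_C = 39.780×0.678 + 56.415×4.55 + 9.1614×1.96 = 26.971 + 256.69 + 17.956 = 301.62 W.
Ideal ⇒ P_in = P_out, so I_in = P_out/V_in = 301.62/230 = 1.31 A.

I_in ≈ 1.31 A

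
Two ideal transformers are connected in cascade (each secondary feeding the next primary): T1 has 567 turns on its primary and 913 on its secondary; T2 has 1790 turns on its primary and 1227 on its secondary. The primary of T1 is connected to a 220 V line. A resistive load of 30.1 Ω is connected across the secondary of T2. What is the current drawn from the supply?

I_supply ≈ 8.90 A

Secondary of T1: V = 220.00 × 913/567 = 354.25 V.
Secondary of T2: V = 354.25 × 1227/1790 = 242.83 V.
I_load = 242.83/30.1 = 8.0674 A, so P_out = 242.83 × 8.0674 = 1959.0 W.
All ideal ⇒ P_in = P_out, so I_supply = 1959.0/220 = 8.90 A.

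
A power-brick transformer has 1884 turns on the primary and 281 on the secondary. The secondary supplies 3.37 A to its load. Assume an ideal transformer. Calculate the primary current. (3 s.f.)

I_p ≈ 0.503 A

For an ideal transformer I_p/I_s = N_s/N_p, so I_p = 3.37 × 281/1884 = 0.503 A.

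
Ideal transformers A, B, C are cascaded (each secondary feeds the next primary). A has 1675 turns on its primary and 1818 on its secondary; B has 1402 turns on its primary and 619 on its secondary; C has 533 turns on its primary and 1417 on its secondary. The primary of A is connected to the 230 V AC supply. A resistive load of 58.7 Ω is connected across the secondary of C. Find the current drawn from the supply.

I_supply ≈ 6.36 A

Secondary of A: V = 230.00 × 1818/1675 = 249.64 V.
Secondary of B: V = 249.64 × 619/1402 = 110.22 V.
Secondary of C: V = 110.22 × 1417/533 = 293.02 V.
I_load = 293.02/58.7 = 4.9918 A, so P_out = 293.02 × 4.9918 = 1462.7 W.
All ideal ⇒ P_in = P_out, so I_supply = 1462.7/230 = 6.36 A.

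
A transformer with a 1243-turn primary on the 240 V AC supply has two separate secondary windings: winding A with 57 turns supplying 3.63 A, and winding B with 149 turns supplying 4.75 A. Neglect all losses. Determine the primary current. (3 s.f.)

V_A = 240 × 57/1243 = 11.006 V; V_B = 240 × 149/1243 = 28.769 V.
P_out = V_A I_A + V_B I_B = 11.006×3.63 + 28.769×4.75 = 39.950 + 136.65 = 176.60 W.
Ideal ⇒ P_in = P_out, so I_p = P_out/V_p = 176.60/240 = 0.736 A.

I_p ≈ 0.736 A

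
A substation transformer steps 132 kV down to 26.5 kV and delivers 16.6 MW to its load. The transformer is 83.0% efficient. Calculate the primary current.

I_p ≈ 152 A

P_in = P_out/η = 1.66×10^7/0.830 = 2.0000×10^7 W.
I_p = P_in/V_p = 2.0000×10^7/132000 = 152 A.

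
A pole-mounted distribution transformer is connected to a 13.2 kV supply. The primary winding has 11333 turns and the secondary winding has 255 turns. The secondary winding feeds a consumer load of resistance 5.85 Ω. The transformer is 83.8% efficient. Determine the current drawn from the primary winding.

V_s = 13200 × 255/11333 = 297.01 V.
I_s = V_s/R = 297.01/5.85 = 50.771 A.
P_out = V_s I_s = 297.01 × 50.771 = 15079 W.
P_in = P_out/η = 15079/0.838 = 17994 W.
I_p = P_in/V_p = 17994/13200 = 1.36 A.

I_p ≈ 1.36 A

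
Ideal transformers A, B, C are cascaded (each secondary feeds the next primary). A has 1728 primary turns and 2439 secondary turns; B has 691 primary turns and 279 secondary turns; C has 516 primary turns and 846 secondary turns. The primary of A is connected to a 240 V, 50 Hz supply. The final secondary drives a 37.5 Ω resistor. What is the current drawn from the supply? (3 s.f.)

Secondary of A: V = 240.00 × 2439/1728 = 338.75 V.
Secondary of B: V = 338.75 × 279/691 = 136.77 V.
Secondary of C: V = 136.77 × 846/516 = 224.25 V.
I_load = 224.25/37.5 = 5.9799 A, so P_out = 224.25 × 5.9799 = 1341.0 W.
All ideal ⇒ P_in = P_out, so I_supply = 1341.0/240 = 5.59 A.

I_supply ≈ 5.59 A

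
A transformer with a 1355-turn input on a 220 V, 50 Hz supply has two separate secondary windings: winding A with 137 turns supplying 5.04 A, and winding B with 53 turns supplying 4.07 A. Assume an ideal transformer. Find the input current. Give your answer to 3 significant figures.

V_A = 220 × 137/1355 = 22.244 V; V_B = 220 × 53/1355 = 8.6052 V.
P_out = V_A I_A + V_B I_B = 22.244×5.04 + 8.6052×4.07 = 112.11 + 35.023 = 147.13 W.
Ideal ⇒ P_in = P_out, so I_in = P_out/V_in = 147.13/220 = 0.669 A.

I_in ≈ 0.669 A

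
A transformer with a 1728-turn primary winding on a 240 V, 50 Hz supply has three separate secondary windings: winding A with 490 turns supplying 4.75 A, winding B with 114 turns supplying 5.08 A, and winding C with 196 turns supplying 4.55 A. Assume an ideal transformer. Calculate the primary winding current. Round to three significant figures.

I_p ≈ 2.20 A

V_A = 240 × 490/1728 = 68.056 V; V_B = 240 × 114/1728 = 15.833 V; V_C = 240 × 196/1728 = 27.222 V.
P_out = V_A I_A + V_B I_B + V_C I_C = 68.056×4.75 + 15.833×5.08 + 27.222×4.55 = 323.26 + 80.433 + 123.86 = 527.56 W.
Ideal ⇒ P_in = P_out, so I_p = P_out/V_p = 527.56/240 = 2.20 A.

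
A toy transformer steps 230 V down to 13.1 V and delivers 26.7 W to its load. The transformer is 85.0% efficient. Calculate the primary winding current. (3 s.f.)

I_p ≈ 0.137 A

P_in = P_out/η = 26.7/0.850 = 31.412 W.
I_p = P_in/V_p = 31.412/230 = 0.137 A.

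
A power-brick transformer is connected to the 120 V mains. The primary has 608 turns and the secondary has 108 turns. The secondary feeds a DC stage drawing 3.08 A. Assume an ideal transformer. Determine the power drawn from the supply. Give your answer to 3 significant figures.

P ≈ 65.7 W

I_p = I_s × N_s/N_p = 3.08 × 108/608 = 0.54711 A.
P = V_p I_p = 120 × 0.54711 = 65.7 W.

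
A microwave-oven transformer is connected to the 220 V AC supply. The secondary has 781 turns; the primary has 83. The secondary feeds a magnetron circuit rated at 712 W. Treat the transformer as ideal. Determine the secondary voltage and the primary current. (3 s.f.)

V_s = V_p × N_s/N_p = 220 × 781/83 = 2070.1 V.
I_s = P/V_s = 712/2070.1 = 0.34394 A.
I_p = I_s × N_s/N_p = 0.34394 × 781/83 = 3.24 A.

V_s ≈ 2070 V, I_p ≈ 3.24 A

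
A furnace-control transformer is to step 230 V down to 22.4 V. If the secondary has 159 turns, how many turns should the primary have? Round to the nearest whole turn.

N_p = 1633 turns

N_p/N_s = V_p/V_s, so N_p = 159 × 230/22.4 = 1632.6 ≈ 1633 turns.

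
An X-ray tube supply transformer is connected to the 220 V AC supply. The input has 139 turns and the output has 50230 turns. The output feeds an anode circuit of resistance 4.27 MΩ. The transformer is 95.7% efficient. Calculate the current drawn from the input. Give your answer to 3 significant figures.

I_in ≈ 7.03 A

V_out = 220 × 50230/139 = 79501 V.
I_out = V_out/R = 79501/(4.27×10^6) = 0.018618 A.
P_out = V_out I_out = 79501 × 0.018618 = 1480.2 W.
P_in = P_out/η = 1480.2/0.957 = 1546.7 W.
I_in = P_in/V_in = 1546.7/220 = 7.03 A.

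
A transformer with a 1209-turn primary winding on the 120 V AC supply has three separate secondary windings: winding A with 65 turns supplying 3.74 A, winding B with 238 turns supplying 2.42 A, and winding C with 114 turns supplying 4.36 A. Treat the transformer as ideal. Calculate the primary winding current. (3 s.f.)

I_p ≈ 1.09 A

V_A = 120 × 65/1209 = 6.4516 V; V_B = 120 × 238/1209 = 23.623 V; V_C = 120 × 114/1209 = 11.315 V.
P_out = V_A I_A + V_B I_B + V_C I_C = 6.4516×3.74 + 23.623×2.42 + 11.315×4.36 = 24.129 + 57.167 + 49.334 = 130.63 W.
Ideal ⇒ P_in = P_out, so I_p = P_out/V_p = 130.63/120 = 1.09 A.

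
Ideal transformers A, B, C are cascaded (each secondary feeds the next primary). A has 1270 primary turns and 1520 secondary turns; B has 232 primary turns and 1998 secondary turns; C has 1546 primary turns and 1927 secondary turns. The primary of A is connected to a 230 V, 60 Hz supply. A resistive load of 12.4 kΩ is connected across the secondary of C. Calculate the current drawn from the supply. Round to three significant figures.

I_supply ≈ 3.06 A

Secondary of A: V = 230.00 × 1520/1270 = 275.28 V.
Secondary of B: V = 275.28 × 1998/232 = 2370.7 V.
Secondary of C: V = 2370.7 × 1927/1546 = 2954.9 V.
I_load = 2954.9/12400 = 0.23830 A, so P_out = 2954.9 × 0.23830 = 704.16 W.
All ideal ⇒ P_in = P_out, so I_supply = 704.16/230 = 3.06 A.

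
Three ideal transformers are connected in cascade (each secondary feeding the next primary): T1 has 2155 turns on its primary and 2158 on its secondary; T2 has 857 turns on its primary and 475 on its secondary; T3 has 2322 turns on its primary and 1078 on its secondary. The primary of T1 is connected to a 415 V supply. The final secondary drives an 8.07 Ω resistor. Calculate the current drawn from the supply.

Secondary of T1: V = 415.00 × 2158/2155 = 415.58 V.
Secondary of T2: V = 415.58 × 475/857 = 230.34 V.
Secondary of T3: V = 230.34 × 1078/2322 = 106.94 V.
I_load = 106.94/8.07 = 13.251 A, so P_out = 106.94 × 13.251 = 1417.0 W.
All ideal ⇒ P_in = P_out, so I_supply = 1417.0/415 = 3.41 A.

I_supply ≈ 3.41 A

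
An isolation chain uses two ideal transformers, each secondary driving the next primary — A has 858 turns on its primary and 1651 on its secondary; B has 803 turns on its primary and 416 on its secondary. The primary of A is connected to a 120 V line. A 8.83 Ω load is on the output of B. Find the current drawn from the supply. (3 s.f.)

I_supply ≈ 13.5 A

After A: V = 120.00 × 1651/858 = 230.91 V.
After B: V = 230.91 × 416/803 = 119.62 V.
I_load = 119.62/8.83 = 13.547 A, so P_out = 119.62 × 13.547 = 1620.6 W.
All ideal ⇒ P_in = P_out, so I_supply = 1620.6/120 = 13.5 A.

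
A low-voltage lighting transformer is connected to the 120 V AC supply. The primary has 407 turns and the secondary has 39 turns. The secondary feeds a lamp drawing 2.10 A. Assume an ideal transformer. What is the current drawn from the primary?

For an ideal transformer I_p N_p = I_s N_s, so I_p = 2.10 × 39/407 = 0.201 A.

I_p ≈ 0.201 A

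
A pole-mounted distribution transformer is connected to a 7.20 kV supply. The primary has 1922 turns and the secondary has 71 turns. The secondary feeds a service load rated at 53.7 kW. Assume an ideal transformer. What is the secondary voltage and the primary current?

V_s = V_p × N_s/N_p = 7200 × 71/1922 = 265.97 V.
I_s = P/V_s = 53700/265.97 = 201.90 A.
I_p = I_s × N_s/N_p = 201.90 × 71/1922 = 7.46 A.

V_s ≈ 266 V, I_p ≈ 7.46 A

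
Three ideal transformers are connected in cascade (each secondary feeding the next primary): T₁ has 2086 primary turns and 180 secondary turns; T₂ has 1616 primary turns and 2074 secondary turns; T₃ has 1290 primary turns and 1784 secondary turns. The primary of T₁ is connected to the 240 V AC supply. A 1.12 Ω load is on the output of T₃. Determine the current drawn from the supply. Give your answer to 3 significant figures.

I_supply ≈ 5.03 A

After T₁: V = 240.00 × 180/2086 = 20.709 V.
After T₂: V = 20.709 × 2074/1616 = 26.579 V.
After T₃: V = 26.579 × 1784/1290 = 36.757 V.
I_load = 36.757/1.12 = 32.819 A, so P_out = 36.757 × 32.819 = 1206.3 W.
All ideal ⇒ P_in = P_out, so I_supply = 1206.3/240 = 5.03 A.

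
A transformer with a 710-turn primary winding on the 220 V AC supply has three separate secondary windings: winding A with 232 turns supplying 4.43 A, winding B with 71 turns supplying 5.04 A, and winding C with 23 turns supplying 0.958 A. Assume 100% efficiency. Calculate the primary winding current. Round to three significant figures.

V_A = 220 × 232/710 = 71.887 V; V_B = 220 × 71/710 = 22.000 V; V_C = 220 × 23/710 = 7.1268 V.
P_out = V_A I_A + V_B I_B + V_C I_C = 71.887×4.43 + 22.000×5.04 + 7.1268×0.958 = 318.46 + 110.88 + 6.8274 = 436.17 W.
Ideal ⇒ P_in = P_out, so I_p = P_out/V_p = 436.17/220 = 1.98 A.

I_p ≈ 1.98 A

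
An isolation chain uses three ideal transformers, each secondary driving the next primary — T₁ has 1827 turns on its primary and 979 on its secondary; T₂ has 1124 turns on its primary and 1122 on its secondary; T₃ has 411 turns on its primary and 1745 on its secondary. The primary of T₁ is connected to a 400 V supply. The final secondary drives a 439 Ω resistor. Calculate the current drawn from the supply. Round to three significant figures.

I_supply ≈ 4.70 A

Secondary of T₁: V = 400.00 × 979/1827 = 214.34 V.
Secondary of T₂: V = 214.34 × 1122/1124 = 213.96 V.
Secondary of T₃: V = 213.96 × 1745/411 = 908.41 V.
I_load = 908.41/439 = 2.0693 A, so P_out = 908.41 × 2.0693 = 1879.8 W.
All ideal ⇒ P_in = P_out, so I_supply = 1879.8/400 = 4.70 A.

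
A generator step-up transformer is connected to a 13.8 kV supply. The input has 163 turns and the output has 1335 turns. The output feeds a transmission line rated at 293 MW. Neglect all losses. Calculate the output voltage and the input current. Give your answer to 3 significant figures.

V_out ≈ 113000 V, I_in ≈ 21200 A

V_out = V_in × N_out/N_in = 13800 × 1335/163 = 113020 V.
I_out = P/V_out = 2.93×10^8/113020 = 2592.4 A.
I_in = I_out × N_out/N_in = 2592.4 × 1335/163 = 21200 A.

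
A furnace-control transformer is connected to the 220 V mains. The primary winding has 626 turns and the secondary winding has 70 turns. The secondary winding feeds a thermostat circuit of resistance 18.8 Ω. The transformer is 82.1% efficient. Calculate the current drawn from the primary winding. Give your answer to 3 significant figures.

V_s = 220 × 70/626 = 24.601 V.
I_s = V_s/R = 24.601/18.8 = 1.3085 A.
P_out = V_s I_s = 24.601 × 1.3085 = 32.191 W.
P_in = P_out/η = 32.191/0.821 = 39.210 W.
I_p = P_in/V_p = 39.210/220 = 0.178 A.

I_p ≈ 0.178 A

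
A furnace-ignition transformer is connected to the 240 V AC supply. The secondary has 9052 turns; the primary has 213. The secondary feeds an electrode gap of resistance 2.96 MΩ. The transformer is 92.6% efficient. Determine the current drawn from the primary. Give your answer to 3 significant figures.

V_s = 240 × 9052/213 = 10199 V.
I_s = V_s/R = 10199/(2.96×10^6) = 0.0034458 A.
P_out = V_s I_s = 10199 × 0.0034458 = 35.145 W.
P_in = P_out/η = 35.145/0.926 = 37.953 W.
I_p = P_in/V_p = 37.953/240 = 0.158 A.

I_p ≈ 0.158 A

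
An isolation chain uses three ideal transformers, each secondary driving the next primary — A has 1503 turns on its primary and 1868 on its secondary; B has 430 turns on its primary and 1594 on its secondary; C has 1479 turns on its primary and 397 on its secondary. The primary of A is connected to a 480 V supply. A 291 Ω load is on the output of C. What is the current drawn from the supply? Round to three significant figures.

I_supply ≈ 2.52 A

After A: V = 480.00 × 1868/1503 = 596.57 V.
After B: V = 596.57 × 1594/430 = 2211.5 V.
After C: V = 2211.5 × 397/1479 = 593.61 V.
I_load = 593.61/291 = 2.0399 A, so P_out = 593.61 × 2.0399 = 1210.9 W.
All ideal ⇒ P_in = P_out, so I_supply = 1210.9/480 = 2.52 A.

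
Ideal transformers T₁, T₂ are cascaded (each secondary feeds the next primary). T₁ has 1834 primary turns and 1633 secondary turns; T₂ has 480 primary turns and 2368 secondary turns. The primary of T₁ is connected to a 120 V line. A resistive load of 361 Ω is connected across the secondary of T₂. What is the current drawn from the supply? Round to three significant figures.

I_supply ≈ 6.41 A

After T₁: V = 120.00 × 1633/1834 = 106.85 V.
After T₂: V = 106.85 × 2368/480 = 527.12 V.
I_load = 527.12/361 = 1.4602 A, so P_out = 527.12 × 1.4602 = 769.68 W.
All ideal ⇒ P_in = P_out, so I_supply = 769.68/120 = 6.41 A.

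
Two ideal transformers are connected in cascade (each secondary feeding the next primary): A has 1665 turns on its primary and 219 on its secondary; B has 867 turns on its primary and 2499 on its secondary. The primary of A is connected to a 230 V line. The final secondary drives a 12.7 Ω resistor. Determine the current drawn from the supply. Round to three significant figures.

After A: V = 230.00 × 219/1665 = 30.252 V.
After B: V = 30.252 × 2499/867 = 87.198 V.
I_load = 87.198/12.7 = 6.8660 A, so P_out = 87.198 × 6.8660 = 598.70 W.
All ideal ⇒ P_in = P_out, so I_supply = 598.70/230 = 2.60 A.

I_supply ≈ 2.60 A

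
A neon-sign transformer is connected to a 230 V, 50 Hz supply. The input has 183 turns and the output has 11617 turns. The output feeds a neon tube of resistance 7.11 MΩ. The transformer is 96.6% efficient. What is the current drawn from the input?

I_in ≈ 0.135 A

V_out = 230 × 11617/183 = 14601 V.
I_out = V_out/R = 14601/(7.11×10^6) = 0.0020535 A.
P_out = V_out I_out = 14601 × 0.0020535 = 29.983 W.
P_in = P_out/η = 29.983/0.966 = 31.038 W.
I_in = P_in/V_in = 31.038/230 = 0.135 A.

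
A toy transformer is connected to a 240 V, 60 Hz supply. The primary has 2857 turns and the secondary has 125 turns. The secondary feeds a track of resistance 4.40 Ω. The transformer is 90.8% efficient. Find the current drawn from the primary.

V_s = 240 × 125/2857 = 10.501 V.
I_s = V_s/R = 10.501/4.40 = 2.3865 A.
P_out = V_s I_s = 10.501 × 2.3865 = 25.059 W.
P_in = P_out/η = 25.059/0.908 = 27.598 W.
I_p = P_in/V_p = 27.598/240 = 0.115 A.

I_p ≈ 0.115 A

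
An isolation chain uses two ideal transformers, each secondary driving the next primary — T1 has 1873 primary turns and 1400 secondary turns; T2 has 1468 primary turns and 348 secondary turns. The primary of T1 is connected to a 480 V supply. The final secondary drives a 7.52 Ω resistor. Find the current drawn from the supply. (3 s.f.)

I_supply ≈ 2.00 A

Secondary of T1: V = 480.00 × 1400/1873 = 358.78 V.
Secondary of T2: V = 358.78 × 348/1468 = 85.052 V.
I_load = 85.052/7.52 = 11.310 A, so P_out = 85.052 × 11.310 = 961.95 W.
All ideal ⇒ P_in = P_out, so I_supply = 961.95/480 = 2.00 A.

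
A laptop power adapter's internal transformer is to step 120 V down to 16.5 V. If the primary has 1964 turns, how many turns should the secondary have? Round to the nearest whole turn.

N_s/N_p = V_s/V_p, so N_s = 1964 × 16.5/120 = 270.1 ≈ 270 turns.

N_s = 270 turns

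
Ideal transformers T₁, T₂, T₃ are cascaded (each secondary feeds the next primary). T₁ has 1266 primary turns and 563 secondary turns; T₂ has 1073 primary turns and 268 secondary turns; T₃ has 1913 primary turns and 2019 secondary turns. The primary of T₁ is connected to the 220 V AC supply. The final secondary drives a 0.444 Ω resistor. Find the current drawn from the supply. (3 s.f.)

Secondary of T₁: V = 220.00 × 563/1266 = 97.836 V.
Secondary of T₂: V = 97.836 × 268/1073 = 24.436 V.
Secondary of T₃: V = 24.436 × 2019/1913 = 25.790 V.
I_load = 25.790/0.444 = 58.086 A, so P_out = 25.790 × 58.086 = 1498.0 W.
All ideal ⇒ P_in = P_out, so I_supply = 1498.0/220 = 6.81 A.

I_supply ≈ 6.81 A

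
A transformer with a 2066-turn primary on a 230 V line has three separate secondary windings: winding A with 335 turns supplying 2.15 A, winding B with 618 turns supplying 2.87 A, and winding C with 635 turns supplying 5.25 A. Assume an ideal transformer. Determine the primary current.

I_p ≈ 2.82 A

V_A = 230 × 335/2066 = 37.294 V; V_B = 230 × 618/2066 = 68.800 V; V_C = 230 × 635/2066 = 70.692 V.
P_out = V_A I_A + V_B I_B + V_C I_C = 37.294×2.15 + 68.800×2.87 + 70.692×5.25 = 80.183 + 197.45 + 371.13 = 648.77 W.
Ideal ⇒ P_in = P_out, so I_p = P_out/V_p = 648.77/230 = 2.82 A.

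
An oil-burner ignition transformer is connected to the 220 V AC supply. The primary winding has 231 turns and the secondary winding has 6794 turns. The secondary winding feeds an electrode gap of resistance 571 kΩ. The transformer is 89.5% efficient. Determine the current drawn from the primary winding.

V_s = 220 × 6794/231 = 6470.5 V.
I_s = V_s/R = 6470.5/571000 = 0.011332 A.
P_out = V_s I_s = 6470.5 × 0.011332 = 73.322 W.
P_in = P_out/η = 73.322/0.895 = 81.924 W.
I_p = P_in/V_p = 81.924/220 = 0.372 A.

I_p ≈ 0.372 A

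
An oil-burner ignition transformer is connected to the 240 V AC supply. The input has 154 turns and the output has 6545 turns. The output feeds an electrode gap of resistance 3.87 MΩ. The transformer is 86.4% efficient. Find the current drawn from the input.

I_in ≈ 0.130 A

V_out = 240 × 6545/154 = 10200 V.
I_out = V_out/R = 10200/(3.87×10^6) = 0.0026357 A.
P_out = V_out I_out = 10200 × 0.0026357 = 26.884 W.
P_in = P_out/η = 26.884/0.864 = 31.115 W.
I_in = P_in/V_in = 31.115/240 = 0.130 A.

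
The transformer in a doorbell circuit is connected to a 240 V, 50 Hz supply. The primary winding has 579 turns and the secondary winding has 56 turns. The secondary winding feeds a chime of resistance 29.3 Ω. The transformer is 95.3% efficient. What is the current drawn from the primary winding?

V_s = 240 × 56/579 = 23.212 V.
I_s = V_s/R = 23.212/29.3 = 0.79223 A.
P_out = V_s I_s = 23.212 × 0.79223 = 18.390 W.
P_in = P_out/η = 18.390/0.953 = 19.297 W.
I_p = P_in/V_p = 19.297/240 = 0.0804 A.

I_p ≈ 0.0804 A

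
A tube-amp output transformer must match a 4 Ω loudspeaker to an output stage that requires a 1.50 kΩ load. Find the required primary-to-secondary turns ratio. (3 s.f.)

Z_p/Z_s = (N_p/N_s)², so N_p/N_s = √(1500/4) = √375 = 19.4.

N_p/N_s ≈ 19.4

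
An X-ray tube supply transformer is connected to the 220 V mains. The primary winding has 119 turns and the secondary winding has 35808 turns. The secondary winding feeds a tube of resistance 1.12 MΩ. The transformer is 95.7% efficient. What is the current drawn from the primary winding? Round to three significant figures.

V_s = 220 × 35808/119 = 66200 V.
I_s = V_s/R = 66200/(1.12×10^6) = 0.059107 A.
P_out = V_s I_s = 66200 × 0.059107 = 3912.9 W.
P_in = P_out/η = 3912.9/0.957 = 4088.7 W.
I_p = P_in/V_p = 4088.7/220 = 18.6 A.

I_p ≈ 18.6 A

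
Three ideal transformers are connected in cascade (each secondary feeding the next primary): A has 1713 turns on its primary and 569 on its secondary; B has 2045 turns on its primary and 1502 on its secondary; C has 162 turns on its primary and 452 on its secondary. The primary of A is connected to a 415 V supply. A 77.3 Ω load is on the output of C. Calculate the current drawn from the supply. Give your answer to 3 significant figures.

Secondary of A: V = 415.00 × 569/1713 = 137.85 V.
Secondary of B: V = 137.85 × 1502/2045 = 101.25 V.
Secondary of C: V = 101.25 × 452/162 = 282.49 V.
I_load = 282.49/77.3 = 3.6545 A, so P_out = 282.49 × 3.6545 = 1032.3 W.
All ideal ⇒ P_in = P_out, so I_supply = 1032.3/415 = 2.49 A.

I_supply ≈ 2.49 A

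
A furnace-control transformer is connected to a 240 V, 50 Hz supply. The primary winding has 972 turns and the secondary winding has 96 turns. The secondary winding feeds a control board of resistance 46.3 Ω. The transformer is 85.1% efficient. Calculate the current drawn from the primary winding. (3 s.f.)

I_p ≈ 0.0594 A

V_s = 240 × 96/972 = 23.704 V.
I_s = V_s/R = 23.704/46.3 = 0.51196 A.
P_out = V_s I_s = 23.704 × 0.51196 = 12.135 W.
P_in = P_out/η = 12.135/0.851 = 14.260 W.
I_p = P_in/V_p = 14.260/240 = 0.0594 A.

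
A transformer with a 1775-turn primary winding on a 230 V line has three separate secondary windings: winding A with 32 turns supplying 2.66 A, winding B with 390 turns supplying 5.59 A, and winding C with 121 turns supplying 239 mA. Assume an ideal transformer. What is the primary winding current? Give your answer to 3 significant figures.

I_p ≈ 1.29 A

V_A = 230 × 32/1775 = 4.1465 V; V_B = 230 × 390/1775 = 50.535 V; V_C = 230 × 121/1775 = 15.679 V.
P_out = V_A I_A + V_B I_B + V_C I_C = 4.1465×2.66 + 50.535×5.59 + 15.679×0.239 = 11.030 + 282.49 + 3.7473 = 297.27 W.
Ideal ⇒ P_in = P_out, so I_p = P_out/V_p = 297.27/230 = 1.29 A.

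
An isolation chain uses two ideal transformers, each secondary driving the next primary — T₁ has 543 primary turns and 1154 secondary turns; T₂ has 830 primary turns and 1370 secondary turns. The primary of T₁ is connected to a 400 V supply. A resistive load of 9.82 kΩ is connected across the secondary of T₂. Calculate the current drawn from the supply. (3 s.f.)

I_supply ≈ 0.501 A

After T₁: V = 400.00 × 1154/543 = 850.09 V.
After T₂: V = 850.09 × 1370/830 = 1403.2 V.
I_load = 1403.2/9820 = 0.14289 A, so P_out = 1403.2 × 0.14289 = 200.50 W.
All ideal ⇒ P_in = P_out, so I_supply = 200.50/400 = 0.501 A.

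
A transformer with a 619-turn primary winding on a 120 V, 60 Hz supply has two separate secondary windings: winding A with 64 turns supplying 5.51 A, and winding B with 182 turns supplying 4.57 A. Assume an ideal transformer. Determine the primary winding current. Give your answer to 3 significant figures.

V_A = 120 × 64/619 = 12.407 V; V_B = 120 × 182/619 = 35.283 V.
P_out = V_A I_A + V_B I_B = 12.407×5.51 + 35.283×4.57 = 68.363 + 161.24 = 229.61 W.
Ideal ⇒ P_in = P_out, so I_p = P_out/V_p = 229.61/120 = 1.91 A.

I_p ≈ 1.91 A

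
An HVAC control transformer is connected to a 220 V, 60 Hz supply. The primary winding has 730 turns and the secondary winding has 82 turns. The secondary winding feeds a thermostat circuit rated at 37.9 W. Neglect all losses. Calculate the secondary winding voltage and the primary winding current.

V_s ≈ 24.7 V, I_p ≈ 0.172 A

V_s = V_p × N_s/N_p = 220 × 82/730 = 24.712 V.
I_s = P/V_s = 37.9/24.712 = 1.5336 A.
I_p = I_s × N_s/N_p = 1.5336 × 82/730 = 0.172 A.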